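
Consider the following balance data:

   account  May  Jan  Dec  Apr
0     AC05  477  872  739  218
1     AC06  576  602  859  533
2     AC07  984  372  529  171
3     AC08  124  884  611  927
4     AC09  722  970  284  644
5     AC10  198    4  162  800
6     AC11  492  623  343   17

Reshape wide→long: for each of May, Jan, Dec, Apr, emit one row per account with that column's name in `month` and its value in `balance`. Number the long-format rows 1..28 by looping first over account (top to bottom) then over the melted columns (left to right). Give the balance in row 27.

343

28 rows total (7 × 4). Row 27: index ⌊(27-1)/4⌋ = 6 into account → AC11; (27-1) mod 4 = 2 into the melted columns → Dec.
So row 27 is (AC11, Dec, 343); balance = 343.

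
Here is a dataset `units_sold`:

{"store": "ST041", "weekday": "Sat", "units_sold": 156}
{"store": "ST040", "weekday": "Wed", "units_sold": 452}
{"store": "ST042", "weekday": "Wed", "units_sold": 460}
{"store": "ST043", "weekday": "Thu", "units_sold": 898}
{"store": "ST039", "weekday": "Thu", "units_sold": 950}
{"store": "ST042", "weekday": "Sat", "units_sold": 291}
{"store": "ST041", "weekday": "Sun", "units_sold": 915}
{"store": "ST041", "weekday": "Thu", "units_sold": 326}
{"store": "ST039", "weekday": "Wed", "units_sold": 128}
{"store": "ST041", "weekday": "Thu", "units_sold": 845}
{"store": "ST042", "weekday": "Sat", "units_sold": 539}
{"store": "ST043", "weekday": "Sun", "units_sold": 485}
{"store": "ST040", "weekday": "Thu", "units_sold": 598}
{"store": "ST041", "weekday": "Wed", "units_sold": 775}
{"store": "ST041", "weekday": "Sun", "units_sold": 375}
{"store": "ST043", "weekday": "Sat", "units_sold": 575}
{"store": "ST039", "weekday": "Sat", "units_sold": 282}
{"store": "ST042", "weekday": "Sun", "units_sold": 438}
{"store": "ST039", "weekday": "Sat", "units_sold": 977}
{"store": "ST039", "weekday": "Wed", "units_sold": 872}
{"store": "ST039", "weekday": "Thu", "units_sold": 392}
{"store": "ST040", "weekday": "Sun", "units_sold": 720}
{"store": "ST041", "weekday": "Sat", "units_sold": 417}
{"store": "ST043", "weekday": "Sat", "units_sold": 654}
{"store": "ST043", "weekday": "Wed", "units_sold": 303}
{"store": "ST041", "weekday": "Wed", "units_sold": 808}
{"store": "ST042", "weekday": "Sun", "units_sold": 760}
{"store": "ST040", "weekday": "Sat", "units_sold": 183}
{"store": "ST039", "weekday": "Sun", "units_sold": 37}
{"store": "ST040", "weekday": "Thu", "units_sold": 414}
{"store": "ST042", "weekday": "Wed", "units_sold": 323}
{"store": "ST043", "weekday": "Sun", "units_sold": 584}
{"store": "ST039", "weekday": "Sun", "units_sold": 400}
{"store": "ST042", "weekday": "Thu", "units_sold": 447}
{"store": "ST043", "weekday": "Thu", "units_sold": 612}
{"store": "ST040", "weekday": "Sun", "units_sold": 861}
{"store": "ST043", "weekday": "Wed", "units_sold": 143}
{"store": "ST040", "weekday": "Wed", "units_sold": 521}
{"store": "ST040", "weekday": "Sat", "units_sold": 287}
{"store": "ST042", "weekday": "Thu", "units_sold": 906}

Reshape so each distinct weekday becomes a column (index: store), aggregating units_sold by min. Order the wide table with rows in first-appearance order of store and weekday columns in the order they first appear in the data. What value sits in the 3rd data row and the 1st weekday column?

With rows in first-appearance order of store, row 3 is store=ST042. weekday columns in first-appearance order: Sat, Wed, Thu, Sun; column 1 is Sat.
Long rows with store=ST042, weekday=Sat: min(291, 539) = 291.

291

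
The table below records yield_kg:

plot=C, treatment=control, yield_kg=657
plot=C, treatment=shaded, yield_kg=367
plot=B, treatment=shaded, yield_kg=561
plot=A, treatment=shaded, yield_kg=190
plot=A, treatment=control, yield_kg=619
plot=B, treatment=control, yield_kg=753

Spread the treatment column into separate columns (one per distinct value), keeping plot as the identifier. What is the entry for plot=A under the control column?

619

Wide layout: rows indexed by plot, columns are the 2 distinct treatment values (control, shaded).
Cell (plot=A, treatment=control) draws from the long row where plot=A and treatment=control, which has yield_kg=619.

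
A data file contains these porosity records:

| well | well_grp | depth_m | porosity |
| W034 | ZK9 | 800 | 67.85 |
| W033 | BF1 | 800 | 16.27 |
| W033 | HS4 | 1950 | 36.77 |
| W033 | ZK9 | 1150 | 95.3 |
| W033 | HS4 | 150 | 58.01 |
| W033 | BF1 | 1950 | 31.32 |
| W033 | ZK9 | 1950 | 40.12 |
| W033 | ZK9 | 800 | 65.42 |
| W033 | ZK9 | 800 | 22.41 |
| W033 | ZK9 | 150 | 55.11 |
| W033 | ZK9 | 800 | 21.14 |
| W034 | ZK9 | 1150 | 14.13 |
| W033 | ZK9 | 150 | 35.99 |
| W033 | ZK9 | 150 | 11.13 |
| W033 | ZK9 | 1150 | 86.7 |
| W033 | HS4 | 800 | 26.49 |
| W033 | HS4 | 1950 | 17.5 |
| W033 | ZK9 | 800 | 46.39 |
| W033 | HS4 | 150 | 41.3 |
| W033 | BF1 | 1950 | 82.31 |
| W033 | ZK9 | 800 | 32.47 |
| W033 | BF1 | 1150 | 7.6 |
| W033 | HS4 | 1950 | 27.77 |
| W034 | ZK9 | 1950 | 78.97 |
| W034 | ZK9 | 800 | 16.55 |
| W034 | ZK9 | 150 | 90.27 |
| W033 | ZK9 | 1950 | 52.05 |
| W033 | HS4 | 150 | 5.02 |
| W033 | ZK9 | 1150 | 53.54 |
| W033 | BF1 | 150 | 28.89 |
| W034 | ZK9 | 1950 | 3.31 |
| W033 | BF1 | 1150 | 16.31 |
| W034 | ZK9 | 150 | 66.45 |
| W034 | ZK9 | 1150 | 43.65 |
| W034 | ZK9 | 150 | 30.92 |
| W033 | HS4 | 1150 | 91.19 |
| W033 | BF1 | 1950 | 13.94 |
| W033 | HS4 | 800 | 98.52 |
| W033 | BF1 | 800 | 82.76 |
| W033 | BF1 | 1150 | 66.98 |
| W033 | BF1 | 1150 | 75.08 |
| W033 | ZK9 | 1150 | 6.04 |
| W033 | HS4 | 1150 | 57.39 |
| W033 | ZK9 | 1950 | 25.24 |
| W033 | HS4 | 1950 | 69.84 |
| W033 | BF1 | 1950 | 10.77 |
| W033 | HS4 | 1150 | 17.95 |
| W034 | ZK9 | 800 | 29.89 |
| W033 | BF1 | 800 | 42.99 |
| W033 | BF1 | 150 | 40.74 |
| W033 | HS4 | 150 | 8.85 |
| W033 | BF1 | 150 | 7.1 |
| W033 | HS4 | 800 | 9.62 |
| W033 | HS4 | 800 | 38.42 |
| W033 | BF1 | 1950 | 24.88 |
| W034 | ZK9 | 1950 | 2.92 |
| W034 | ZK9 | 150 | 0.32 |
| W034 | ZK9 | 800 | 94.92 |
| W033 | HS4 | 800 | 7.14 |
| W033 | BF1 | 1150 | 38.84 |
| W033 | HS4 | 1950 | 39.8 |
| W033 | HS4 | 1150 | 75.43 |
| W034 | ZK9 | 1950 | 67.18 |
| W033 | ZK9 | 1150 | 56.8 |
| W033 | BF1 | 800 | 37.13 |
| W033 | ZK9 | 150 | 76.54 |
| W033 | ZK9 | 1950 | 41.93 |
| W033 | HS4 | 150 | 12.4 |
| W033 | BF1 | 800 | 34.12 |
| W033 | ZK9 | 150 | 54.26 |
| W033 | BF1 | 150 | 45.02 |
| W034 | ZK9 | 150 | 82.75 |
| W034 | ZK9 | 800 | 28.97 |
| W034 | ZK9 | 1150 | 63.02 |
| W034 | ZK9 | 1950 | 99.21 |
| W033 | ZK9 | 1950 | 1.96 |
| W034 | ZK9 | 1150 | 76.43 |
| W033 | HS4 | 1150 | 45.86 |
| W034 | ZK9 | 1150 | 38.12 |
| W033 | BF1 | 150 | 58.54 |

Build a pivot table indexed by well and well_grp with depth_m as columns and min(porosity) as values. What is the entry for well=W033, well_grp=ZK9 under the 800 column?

21.14

Rows with well=W033, well_grp=ZK9 and depth_m=800: porosity values are 65.42, 22.41, 21.14, 46.39, 32.47.
min(65.42, 22.41, 21.14, 46.39, 32.47) = 21.14.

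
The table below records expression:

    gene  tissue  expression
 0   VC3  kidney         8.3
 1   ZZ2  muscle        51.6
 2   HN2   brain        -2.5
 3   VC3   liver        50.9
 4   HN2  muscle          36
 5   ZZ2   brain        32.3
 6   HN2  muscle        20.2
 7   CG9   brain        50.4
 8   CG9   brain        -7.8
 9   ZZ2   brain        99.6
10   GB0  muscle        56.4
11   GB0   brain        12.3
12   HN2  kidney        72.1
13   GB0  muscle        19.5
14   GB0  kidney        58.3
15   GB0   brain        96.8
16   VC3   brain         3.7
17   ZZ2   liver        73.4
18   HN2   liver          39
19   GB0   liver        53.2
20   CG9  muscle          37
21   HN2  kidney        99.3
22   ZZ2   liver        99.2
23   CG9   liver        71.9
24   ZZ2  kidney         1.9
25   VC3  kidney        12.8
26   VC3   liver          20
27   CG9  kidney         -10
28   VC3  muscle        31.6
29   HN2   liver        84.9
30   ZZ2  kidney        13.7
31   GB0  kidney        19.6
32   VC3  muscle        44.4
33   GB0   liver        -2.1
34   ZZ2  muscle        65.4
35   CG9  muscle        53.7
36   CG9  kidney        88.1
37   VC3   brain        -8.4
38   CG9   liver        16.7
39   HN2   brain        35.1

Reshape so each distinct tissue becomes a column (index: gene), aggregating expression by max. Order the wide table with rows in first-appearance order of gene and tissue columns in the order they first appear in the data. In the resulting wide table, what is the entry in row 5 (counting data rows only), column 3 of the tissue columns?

With rows in first-appearance order of gene, row 5 is gene=GB0. tissue columns in first-appearance order: kidney, muscle, brain, liver; column 3 is brain.
Long rows with gene=GB0, tissue=brain: max(12.3, 96.8) = 96.8.

96.8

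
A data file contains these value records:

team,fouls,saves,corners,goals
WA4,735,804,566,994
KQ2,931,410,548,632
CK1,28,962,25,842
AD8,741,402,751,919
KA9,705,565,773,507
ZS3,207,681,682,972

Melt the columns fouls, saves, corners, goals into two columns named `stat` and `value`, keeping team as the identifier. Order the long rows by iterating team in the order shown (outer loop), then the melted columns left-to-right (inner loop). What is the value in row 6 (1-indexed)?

410

24 rows total (6 × 4). Row 6: index ⌊(6-1)/4⌋ = 1 into team → KQ2; (6-1) mod 4 = 1 into the melted columns → saves.
So row 6 is (KQ2, saves, 410); value = 410.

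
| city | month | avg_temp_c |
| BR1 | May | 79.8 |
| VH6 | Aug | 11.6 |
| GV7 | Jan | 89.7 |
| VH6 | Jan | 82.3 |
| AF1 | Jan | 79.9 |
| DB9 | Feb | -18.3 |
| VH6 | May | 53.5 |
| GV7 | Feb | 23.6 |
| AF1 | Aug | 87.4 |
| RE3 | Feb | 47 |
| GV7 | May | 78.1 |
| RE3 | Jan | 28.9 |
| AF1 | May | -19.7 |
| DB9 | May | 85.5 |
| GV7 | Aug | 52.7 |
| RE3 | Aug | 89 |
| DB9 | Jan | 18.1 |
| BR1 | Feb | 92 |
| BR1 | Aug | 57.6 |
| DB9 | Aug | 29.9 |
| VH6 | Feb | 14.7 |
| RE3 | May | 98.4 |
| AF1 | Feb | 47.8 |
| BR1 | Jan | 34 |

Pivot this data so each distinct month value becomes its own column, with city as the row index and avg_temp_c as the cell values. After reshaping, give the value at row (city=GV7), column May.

78.1

Wide layout: rows indexed by city, columns are the 4 distinct month values (May, Aug, Jan, Feb).
Cell (city=GV7, month=May) draws from the long row where city=GV7 and month=May, which has avg_temp_c=78.1.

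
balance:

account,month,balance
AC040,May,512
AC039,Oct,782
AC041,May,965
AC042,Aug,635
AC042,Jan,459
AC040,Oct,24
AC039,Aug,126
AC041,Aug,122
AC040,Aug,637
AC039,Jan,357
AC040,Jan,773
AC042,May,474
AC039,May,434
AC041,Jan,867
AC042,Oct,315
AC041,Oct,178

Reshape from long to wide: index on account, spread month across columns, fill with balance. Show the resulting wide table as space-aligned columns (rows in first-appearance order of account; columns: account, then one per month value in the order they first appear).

Columns: account plus the 4 distinct month values (May, Oct, Aug, Jan).
For example, row AC040 column May takes balance=512 from the long row (AC040, May).

account  May  Oct  Aug  Jan
AC040    512  24   637  773
AC039    434  782  126  357
AC041    965  178  122  867
AC042    474  315  635  459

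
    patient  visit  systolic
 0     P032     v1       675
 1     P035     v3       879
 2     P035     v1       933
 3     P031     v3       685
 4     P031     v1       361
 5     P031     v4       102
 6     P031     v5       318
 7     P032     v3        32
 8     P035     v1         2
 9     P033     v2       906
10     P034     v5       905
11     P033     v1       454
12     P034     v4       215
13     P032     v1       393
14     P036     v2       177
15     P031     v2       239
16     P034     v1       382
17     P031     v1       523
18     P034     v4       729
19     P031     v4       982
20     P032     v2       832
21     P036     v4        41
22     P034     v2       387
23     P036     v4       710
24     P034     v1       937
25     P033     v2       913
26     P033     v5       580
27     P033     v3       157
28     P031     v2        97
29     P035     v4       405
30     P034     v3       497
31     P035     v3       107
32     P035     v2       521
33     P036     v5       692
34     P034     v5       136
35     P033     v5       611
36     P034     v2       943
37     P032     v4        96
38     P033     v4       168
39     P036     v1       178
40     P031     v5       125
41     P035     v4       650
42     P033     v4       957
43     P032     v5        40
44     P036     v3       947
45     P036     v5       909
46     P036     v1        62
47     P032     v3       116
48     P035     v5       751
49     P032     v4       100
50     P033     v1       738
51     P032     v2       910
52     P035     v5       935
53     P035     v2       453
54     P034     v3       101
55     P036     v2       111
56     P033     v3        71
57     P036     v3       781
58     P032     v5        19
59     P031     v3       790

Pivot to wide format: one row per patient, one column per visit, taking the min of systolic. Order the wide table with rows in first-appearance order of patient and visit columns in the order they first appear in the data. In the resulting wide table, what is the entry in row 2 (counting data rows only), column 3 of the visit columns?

With rows in first-appearance order of patient, row 2 is patient=P035. visit columns in first-appearance order: v1, v3, v4, v5, v2; column 3 is v4.
Long rows with patient=P035, visit=v4: min(405, 650) = 405.

405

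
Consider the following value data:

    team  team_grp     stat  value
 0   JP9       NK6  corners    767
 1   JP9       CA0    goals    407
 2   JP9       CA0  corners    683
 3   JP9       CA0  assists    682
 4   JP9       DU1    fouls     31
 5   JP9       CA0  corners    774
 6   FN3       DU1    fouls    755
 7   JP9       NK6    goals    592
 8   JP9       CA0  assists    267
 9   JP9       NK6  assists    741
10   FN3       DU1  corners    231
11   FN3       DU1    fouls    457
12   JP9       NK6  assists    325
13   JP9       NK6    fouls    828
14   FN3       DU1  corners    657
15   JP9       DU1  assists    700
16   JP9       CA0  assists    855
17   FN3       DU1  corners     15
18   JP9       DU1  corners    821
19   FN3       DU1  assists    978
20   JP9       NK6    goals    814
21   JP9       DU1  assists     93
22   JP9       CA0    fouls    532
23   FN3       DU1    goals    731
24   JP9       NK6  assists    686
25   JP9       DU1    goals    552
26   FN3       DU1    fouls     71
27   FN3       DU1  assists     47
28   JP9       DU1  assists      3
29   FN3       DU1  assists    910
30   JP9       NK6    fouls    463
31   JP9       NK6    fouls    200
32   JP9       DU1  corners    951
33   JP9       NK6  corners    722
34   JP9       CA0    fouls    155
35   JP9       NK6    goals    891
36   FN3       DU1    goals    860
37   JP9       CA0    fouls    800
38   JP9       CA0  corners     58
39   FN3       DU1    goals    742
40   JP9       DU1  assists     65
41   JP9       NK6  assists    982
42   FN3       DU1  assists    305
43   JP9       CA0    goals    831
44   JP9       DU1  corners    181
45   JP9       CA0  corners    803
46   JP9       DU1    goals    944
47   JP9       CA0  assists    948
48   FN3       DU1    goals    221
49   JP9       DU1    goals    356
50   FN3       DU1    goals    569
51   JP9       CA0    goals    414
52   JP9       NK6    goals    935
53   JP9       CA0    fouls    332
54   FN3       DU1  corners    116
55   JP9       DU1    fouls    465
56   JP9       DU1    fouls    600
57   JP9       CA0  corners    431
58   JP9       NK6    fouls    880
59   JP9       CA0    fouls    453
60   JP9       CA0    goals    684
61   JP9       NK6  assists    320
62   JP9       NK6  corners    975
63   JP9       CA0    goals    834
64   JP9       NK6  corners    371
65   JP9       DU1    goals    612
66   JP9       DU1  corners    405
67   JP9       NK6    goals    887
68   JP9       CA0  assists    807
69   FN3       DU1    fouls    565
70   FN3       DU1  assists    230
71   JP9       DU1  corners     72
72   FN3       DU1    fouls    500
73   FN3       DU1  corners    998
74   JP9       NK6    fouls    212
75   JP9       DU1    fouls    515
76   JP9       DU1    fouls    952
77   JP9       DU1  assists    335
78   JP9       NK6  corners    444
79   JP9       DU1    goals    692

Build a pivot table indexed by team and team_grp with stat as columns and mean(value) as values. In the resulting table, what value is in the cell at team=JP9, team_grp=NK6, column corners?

Rows with team=JP9, team_grp=NK6 and stat=corners: value values are 767, 722, 975, 371, 444.
(767 + 722 + 975 + 371 + 444) / 5 = 655.80.

655.80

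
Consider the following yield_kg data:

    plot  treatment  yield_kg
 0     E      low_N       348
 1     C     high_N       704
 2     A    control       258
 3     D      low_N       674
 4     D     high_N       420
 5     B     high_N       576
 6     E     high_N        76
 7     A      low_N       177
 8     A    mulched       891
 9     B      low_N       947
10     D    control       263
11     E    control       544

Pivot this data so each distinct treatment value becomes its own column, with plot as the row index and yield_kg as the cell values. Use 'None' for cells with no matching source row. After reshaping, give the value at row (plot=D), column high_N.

420

The long row with plot=D, treatment=high_N has yield_kg=420.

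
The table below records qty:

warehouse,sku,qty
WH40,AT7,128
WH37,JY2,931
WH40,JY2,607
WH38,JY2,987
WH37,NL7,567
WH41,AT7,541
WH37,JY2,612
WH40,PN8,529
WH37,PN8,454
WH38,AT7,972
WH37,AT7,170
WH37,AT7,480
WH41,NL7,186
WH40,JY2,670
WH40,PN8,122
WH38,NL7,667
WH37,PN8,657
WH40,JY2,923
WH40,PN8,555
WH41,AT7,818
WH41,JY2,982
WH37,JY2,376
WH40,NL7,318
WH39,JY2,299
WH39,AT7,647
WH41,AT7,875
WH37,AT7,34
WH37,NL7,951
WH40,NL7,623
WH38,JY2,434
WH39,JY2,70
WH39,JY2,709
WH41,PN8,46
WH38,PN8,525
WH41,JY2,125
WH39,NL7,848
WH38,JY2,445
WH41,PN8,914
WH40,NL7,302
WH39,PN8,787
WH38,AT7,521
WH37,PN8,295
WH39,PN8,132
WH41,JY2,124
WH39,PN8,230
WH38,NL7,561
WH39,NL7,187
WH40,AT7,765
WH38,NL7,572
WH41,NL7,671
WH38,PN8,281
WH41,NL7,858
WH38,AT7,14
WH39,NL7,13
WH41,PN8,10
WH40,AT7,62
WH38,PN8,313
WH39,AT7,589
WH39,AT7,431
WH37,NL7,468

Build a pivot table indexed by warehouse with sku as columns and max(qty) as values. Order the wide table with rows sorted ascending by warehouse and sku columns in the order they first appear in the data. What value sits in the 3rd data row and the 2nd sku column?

709

With rows sorted ascending by warehouse, row 3 is warehouse=WH39. sku columns in first-appearance order: AT7, JY2, NL7, PN8; column 2 is JY2.
Long rows with warehouse=WH39, sku=JY2: max(299, 70, 709) = 709.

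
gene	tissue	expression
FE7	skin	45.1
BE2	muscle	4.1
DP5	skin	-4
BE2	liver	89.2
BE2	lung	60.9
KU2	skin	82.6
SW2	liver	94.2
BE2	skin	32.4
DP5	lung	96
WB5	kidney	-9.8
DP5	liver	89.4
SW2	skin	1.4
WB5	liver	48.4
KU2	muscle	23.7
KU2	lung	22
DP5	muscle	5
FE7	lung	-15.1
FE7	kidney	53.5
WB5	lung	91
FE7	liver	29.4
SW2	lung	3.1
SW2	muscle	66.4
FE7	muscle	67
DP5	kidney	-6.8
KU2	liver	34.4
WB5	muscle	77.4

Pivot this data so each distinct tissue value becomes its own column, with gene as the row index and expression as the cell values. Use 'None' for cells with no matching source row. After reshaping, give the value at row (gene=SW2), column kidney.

None

No long-format row has gene=SW2 and tissue=kidney, so the cell is None.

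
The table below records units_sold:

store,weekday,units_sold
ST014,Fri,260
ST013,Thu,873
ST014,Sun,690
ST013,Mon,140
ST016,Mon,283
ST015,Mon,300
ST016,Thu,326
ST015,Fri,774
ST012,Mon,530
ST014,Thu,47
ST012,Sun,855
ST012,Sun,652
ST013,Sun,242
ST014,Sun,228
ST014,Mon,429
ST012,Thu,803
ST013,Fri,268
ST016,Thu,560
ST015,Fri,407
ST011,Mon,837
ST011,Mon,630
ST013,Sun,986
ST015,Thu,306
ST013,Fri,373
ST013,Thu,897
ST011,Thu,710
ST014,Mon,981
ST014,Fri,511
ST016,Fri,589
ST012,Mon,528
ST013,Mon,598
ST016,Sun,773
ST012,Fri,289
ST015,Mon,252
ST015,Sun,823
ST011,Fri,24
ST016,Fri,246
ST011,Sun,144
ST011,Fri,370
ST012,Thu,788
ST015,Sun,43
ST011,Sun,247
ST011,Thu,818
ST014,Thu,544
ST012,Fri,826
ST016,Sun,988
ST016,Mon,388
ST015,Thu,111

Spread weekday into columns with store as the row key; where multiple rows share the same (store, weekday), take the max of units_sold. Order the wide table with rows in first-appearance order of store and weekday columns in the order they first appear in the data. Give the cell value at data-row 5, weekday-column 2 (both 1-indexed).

With rows in first-appearance order of store, row 5 is store=ST012. weekday columns in first-appearance order: Fri, Thu, Sun, Mon; column 2 is Thu.
Long rows with store=ST012, weekday=Thu: max(803, 788) = 803.

803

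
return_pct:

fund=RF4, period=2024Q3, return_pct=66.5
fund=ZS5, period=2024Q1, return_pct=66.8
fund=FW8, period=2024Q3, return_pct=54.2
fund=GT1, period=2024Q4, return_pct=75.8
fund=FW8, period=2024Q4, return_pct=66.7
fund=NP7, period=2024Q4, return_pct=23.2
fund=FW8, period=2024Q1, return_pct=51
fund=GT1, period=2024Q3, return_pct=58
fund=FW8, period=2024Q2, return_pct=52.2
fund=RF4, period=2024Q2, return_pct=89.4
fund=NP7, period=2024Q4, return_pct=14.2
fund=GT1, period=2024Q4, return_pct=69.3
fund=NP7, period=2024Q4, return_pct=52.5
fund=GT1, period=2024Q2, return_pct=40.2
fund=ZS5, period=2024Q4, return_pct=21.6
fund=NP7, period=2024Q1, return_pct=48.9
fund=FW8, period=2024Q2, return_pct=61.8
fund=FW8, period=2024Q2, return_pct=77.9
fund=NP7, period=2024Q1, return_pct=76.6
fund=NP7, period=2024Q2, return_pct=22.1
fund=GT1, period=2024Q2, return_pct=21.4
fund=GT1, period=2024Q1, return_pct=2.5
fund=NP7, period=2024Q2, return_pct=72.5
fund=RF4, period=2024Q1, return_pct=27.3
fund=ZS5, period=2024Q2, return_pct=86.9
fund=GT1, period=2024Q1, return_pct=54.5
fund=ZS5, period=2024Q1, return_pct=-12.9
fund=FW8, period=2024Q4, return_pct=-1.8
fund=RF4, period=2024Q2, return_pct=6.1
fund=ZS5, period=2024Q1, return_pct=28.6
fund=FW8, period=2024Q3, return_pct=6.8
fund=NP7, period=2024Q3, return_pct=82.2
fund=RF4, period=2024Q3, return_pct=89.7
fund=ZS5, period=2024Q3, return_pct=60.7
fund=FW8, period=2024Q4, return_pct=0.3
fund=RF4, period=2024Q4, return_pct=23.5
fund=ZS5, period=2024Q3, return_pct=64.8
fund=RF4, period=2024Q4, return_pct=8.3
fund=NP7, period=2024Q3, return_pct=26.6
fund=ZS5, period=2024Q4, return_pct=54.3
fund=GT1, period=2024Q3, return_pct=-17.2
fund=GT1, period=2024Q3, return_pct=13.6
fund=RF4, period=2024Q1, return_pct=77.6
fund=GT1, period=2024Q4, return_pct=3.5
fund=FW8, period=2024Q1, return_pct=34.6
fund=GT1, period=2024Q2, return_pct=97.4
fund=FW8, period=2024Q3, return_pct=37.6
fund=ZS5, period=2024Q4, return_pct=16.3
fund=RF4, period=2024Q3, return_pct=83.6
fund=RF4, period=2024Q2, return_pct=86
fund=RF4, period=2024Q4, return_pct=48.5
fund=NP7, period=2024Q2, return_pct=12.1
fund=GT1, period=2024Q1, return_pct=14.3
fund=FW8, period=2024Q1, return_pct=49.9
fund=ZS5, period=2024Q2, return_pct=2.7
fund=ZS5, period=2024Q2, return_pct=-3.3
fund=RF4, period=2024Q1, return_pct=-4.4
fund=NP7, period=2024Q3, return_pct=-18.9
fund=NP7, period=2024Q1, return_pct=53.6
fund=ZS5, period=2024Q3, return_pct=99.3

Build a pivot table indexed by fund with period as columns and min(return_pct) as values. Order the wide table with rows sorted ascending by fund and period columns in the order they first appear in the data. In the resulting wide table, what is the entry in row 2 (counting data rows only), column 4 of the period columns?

21.4

With rows sorted ascending by fund, row 2 is fund=GT1. period columns in first-appearance order: 2024Q3, 2024Q1, 2024Q4, 2024Q2; column 4 is 2024Q2.
Long rows with fund=GT1, period=2024Q2: min(40.2, 21.4, 97.4) = 21.4.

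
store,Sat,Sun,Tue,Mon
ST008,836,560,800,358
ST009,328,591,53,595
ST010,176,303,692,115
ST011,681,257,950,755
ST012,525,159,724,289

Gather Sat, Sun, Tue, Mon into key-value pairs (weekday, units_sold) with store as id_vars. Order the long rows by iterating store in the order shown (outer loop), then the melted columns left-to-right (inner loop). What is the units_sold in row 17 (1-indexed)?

525

20 rows total (5 × 4). Row 17: index ⌊(17-1)/4⌋ = 4 into store → ST012; (17-1) mod 4 = 0 into the melted columns → Sat.
So row 17 is (ST012, Sat, 525); units_sold = 525.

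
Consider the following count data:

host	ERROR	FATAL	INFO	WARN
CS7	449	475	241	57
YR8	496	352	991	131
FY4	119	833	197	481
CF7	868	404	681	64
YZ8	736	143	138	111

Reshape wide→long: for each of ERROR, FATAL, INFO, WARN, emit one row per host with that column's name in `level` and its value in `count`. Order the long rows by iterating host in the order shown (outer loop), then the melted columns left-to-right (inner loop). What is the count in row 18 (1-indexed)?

20 rows total (5 × 4). Row 18: index ⌊(18-1)/4⌋ = 4 into host → YZ8; (18-1) mod 4 = 1 into the melted columns → FATAL.
So row 18 is (YZ8, FATAL, 143); count = 143.

143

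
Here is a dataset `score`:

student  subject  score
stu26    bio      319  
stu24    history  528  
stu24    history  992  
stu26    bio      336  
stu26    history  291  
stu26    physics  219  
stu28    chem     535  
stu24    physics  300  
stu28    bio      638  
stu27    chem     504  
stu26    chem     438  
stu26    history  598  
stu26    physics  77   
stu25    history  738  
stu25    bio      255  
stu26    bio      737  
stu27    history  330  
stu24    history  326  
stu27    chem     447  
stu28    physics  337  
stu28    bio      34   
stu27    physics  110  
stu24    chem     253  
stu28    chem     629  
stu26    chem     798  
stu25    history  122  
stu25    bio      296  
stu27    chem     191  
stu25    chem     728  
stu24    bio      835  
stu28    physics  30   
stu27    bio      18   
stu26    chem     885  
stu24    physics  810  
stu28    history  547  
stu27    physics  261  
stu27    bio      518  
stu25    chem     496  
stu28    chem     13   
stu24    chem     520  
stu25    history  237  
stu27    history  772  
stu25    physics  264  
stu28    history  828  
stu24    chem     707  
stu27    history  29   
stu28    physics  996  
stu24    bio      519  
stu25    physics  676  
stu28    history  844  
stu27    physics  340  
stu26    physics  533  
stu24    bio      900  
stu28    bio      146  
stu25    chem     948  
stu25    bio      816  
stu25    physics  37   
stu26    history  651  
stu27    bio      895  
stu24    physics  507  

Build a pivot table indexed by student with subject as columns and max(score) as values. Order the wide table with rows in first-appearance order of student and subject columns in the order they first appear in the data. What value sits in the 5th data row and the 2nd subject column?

With rows in first-appearance order of student, row 5 is student=stu25. subject columns in first-appearance order: bio, history, physics, chem; column 2 is history.
Long rows with student=stu25, subject=history: max(738, 122, 237) = 738.

738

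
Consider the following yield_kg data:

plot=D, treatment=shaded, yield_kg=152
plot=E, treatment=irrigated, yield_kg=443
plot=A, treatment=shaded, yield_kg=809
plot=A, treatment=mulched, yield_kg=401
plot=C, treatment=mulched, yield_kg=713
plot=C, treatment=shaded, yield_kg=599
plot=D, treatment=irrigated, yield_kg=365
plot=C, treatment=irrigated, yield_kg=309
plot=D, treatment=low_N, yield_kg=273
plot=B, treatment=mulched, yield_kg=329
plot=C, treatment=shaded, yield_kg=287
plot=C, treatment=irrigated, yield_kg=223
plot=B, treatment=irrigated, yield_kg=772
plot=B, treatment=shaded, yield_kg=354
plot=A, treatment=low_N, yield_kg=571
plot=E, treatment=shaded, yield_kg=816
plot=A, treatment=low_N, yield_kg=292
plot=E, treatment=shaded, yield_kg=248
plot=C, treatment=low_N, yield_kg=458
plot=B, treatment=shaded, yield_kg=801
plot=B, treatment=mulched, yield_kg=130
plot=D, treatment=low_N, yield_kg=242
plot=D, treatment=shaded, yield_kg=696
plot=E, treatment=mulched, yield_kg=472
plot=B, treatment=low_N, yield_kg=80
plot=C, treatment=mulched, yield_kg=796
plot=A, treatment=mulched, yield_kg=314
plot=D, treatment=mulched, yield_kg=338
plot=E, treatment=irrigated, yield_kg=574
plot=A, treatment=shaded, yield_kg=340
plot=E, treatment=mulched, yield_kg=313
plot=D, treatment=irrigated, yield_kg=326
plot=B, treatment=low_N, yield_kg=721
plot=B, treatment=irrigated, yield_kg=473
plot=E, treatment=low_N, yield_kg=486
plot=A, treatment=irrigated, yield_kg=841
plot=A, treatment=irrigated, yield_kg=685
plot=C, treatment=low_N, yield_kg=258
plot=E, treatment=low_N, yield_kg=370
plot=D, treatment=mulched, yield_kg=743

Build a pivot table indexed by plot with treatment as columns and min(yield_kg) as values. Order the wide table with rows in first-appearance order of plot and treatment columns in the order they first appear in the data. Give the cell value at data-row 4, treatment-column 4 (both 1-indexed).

With rows in first-appearance order of plot, row 4 is plot=C. treatment columns in first-appearance order: shaded, irrigated, mulched, low_N; column 4 is low_N.
Long rows with plot=C, treatment=low_N: min(458, 258) = 258.

258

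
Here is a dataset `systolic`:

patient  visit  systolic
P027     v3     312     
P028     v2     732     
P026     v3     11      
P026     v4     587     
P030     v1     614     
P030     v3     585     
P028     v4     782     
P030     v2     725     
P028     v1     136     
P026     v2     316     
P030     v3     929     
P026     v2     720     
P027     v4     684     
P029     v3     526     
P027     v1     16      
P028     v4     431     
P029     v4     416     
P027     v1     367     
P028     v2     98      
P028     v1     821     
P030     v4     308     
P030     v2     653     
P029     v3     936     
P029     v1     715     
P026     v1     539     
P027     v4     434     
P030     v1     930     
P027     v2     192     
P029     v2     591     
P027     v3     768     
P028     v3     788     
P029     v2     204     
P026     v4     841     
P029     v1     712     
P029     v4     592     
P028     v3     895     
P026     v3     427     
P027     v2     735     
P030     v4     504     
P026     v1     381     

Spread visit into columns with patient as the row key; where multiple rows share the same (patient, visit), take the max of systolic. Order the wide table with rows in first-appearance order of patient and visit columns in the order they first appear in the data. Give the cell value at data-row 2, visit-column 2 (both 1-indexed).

732

With rows in first-appearance order of patient, row 2 is patient=P028. visit columns in first-appearance order: v3, v2, v4, v1; column 2 is v2.
Long rows with patient=P028, visit=v2: max(732, 98) = 732.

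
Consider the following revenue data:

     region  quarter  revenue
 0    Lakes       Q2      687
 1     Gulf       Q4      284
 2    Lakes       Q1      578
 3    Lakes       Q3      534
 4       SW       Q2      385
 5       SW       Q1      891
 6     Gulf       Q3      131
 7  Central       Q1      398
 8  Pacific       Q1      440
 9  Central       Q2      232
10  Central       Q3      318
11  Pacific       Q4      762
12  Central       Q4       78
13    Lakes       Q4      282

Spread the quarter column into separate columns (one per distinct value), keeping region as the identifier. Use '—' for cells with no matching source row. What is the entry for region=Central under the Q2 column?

The long row with region=Central, quarter=Q2 has revenue=232.

232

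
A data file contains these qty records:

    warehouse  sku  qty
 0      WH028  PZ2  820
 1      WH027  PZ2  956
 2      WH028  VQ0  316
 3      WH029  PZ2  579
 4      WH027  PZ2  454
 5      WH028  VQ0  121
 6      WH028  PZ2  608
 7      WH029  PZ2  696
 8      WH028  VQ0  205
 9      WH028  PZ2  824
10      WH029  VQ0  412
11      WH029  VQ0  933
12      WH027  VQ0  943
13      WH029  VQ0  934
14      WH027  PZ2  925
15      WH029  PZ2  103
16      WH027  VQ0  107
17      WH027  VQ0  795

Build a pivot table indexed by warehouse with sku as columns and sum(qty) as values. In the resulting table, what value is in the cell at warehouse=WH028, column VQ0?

642

Rows with warehouse=WH028 and sku=VQ0: qty values are 316, 121, 205.
316 + 121 + 205 = 642.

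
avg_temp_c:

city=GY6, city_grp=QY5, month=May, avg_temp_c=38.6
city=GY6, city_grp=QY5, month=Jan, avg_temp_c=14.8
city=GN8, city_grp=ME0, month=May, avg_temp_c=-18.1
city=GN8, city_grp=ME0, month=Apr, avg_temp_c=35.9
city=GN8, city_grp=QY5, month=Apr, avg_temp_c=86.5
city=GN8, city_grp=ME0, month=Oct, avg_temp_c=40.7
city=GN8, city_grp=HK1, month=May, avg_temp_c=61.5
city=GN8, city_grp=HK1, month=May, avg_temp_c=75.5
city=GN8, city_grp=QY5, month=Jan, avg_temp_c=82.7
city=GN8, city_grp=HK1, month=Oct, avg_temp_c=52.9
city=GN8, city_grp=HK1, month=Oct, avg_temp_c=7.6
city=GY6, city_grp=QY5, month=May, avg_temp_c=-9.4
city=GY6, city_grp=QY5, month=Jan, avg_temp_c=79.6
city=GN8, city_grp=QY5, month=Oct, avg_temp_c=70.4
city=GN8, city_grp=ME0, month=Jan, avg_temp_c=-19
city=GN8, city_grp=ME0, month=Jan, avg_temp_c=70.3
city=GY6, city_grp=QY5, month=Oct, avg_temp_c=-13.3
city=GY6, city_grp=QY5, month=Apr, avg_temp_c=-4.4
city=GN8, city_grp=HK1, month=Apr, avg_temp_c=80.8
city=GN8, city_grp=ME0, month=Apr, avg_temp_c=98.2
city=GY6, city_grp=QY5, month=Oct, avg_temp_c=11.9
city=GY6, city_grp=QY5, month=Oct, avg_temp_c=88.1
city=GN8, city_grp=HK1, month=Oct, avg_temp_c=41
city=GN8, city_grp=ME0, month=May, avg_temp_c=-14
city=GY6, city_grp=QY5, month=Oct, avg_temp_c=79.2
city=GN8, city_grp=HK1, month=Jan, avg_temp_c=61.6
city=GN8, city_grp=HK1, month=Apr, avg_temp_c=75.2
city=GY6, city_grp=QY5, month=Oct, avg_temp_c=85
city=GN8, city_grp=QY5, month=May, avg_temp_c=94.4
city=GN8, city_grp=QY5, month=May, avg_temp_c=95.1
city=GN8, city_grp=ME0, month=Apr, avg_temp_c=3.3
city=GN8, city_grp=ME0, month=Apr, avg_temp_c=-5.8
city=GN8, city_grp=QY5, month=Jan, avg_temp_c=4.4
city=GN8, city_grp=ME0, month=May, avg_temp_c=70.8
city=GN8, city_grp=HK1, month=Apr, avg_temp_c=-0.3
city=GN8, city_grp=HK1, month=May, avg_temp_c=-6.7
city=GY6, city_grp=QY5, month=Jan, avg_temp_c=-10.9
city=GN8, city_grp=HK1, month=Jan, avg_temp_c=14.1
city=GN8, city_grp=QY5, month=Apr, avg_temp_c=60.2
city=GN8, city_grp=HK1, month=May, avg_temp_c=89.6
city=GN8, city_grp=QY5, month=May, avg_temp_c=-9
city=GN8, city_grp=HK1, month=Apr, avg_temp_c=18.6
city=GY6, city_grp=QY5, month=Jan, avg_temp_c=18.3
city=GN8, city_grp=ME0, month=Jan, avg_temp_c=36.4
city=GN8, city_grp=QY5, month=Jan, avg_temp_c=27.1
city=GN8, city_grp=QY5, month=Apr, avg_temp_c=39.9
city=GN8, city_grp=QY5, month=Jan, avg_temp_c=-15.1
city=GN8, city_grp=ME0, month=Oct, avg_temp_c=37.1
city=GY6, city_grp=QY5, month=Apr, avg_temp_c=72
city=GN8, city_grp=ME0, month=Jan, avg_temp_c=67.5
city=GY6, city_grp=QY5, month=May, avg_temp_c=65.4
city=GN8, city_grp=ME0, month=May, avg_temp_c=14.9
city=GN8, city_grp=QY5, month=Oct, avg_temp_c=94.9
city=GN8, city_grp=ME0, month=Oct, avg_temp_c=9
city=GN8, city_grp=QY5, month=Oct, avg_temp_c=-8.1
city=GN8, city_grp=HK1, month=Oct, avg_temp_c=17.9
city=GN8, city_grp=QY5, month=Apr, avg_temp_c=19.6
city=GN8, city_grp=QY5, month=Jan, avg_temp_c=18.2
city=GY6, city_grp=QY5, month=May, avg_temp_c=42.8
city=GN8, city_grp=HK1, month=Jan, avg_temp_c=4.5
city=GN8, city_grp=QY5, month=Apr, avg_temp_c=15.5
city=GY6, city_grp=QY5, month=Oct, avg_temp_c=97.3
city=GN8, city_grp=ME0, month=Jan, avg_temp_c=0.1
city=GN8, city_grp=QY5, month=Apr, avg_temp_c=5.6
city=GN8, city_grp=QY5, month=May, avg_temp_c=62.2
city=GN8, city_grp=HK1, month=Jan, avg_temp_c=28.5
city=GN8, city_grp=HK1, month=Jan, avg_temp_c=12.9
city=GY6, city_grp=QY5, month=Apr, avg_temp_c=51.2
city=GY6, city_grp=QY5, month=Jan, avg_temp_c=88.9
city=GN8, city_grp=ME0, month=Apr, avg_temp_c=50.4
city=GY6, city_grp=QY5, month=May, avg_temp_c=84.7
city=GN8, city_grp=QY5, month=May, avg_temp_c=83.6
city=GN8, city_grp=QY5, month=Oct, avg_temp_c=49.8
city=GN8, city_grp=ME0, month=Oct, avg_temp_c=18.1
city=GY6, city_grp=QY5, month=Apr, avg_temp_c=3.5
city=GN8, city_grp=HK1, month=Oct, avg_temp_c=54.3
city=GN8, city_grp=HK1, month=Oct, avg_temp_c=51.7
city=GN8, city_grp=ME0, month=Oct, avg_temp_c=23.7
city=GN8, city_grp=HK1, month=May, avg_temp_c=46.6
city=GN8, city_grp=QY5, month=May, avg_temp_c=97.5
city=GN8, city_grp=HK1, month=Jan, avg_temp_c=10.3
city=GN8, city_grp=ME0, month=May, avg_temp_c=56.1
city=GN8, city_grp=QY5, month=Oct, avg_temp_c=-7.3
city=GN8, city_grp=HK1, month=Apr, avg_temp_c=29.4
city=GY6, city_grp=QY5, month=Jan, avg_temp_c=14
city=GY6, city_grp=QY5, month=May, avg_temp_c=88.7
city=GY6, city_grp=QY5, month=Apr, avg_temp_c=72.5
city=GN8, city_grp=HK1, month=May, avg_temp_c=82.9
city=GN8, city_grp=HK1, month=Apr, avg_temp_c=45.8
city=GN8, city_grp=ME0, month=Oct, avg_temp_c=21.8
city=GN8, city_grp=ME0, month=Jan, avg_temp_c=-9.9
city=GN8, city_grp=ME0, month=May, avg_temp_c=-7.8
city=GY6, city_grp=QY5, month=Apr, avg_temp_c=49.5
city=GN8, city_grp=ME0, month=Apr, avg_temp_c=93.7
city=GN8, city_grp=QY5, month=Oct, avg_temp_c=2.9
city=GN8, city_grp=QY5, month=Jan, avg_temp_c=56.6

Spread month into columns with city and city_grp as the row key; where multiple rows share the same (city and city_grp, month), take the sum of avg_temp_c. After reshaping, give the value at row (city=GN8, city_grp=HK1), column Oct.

Rows with city=GN8, city_grp=HK1 and month=Oct: avg_temp_c values are 52.9, 7.6, 41, 17.9, 54.3, 51.7.
52.9 + 7.6 + 41 + 17.9 + 54.3 + 51.7 = 225.4.

225.4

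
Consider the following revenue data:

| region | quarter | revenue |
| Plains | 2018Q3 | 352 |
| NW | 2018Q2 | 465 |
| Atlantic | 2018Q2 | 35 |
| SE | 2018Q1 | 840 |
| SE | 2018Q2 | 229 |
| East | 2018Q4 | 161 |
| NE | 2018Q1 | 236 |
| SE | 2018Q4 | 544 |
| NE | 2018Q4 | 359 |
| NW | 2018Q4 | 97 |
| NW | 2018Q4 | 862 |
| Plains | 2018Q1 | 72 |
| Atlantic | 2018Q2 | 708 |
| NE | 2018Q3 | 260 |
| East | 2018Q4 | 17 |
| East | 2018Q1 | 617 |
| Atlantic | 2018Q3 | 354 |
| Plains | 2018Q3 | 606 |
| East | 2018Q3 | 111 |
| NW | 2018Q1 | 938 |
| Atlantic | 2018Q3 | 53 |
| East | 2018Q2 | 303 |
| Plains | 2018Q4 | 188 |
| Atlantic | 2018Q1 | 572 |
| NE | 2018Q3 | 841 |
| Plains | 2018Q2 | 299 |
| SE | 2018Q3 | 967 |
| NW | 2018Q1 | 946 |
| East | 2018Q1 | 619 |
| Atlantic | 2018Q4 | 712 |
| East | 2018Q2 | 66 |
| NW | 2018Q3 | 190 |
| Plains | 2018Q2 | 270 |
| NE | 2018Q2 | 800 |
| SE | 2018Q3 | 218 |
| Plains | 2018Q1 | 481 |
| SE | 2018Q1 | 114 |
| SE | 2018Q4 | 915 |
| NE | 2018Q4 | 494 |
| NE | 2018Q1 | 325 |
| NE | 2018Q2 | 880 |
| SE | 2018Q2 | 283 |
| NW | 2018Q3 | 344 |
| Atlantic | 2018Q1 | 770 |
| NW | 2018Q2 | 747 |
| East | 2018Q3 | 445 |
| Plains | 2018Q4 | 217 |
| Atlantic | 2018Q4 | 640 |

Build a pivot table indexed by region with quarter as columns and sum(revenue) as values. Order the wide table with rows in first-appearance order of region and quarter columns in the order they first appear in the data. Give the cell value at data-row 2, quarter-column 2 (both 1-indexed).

1212

With rows in first-appearance order of region, row 2 is region=NW. quarter columns in first-appearance order: 2018Q3, 2018Q2, 2018Q1, 2018Q4; column 2 is 2018Q2.
Long rows with region=NW, quarter=2018Q2: 465 + 747 = 1212.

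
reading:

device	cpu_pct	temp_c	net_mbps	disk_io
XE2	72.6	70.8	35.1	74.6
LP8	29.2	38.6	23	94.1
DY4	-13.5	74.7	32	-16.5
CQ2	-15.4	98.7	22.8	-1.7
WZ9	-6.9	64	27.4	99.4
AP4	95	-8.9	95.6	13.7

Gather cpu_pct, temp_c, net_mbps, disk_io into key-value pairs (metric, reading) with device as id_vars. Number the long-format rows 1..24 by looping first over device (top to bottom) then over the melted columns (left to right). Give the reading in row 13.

24 rows total (6 × 4). Row 13: index ⌊(13-1)/4⌋ = 3 into device → CQ2; (13-1) mod 4 = 0 into the melted columns → cpu_pct.
So row 13 is (CQ2, cpu_pct, -15.4); reading = -15.4.

-15.4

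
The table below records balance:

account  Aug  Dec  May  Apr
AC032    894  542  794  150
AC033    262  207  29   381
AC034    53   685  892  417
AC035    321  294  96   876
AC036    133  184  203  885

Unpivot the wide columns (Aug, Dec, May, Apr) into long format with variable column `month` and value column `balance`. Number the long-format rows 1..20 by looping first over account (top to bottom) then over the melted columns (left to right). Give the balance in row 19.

20 rows total (5 × 4). Row 19: index ⌊(19-1)/4⌋ = 4 into account → AC036; (19-1) mod 4 = 2 into the melted columns → May.
So row 19 is (AC036, May, 203); balance = 203.

203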